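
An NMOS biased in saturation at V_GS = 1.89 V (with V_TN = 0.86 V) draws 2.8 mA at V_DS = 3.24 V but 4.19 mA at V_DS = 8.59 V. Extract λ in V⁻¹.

λ = 0.133 V⁻¹

With V_GS fixed, I_D ∝ (1 + λ V_DS) in saturation, so I_D2/I_D1 = (1 + λ V_DS2)/(1 + λ V_DS1).
4.19/2.8 = 1.496 = (1 + 8.59 λ)/(1 + 3.24 λ).
Solving: λ (I_D1 V_DS2 − I_D2 V_DS1) = I_D2 − I_D1, so λ = (4.19 − 2.8) / (2.8 × 8.59 − 4.19 × 3.24) = 1.39 / 10.5 = 0.133 V⁻¹.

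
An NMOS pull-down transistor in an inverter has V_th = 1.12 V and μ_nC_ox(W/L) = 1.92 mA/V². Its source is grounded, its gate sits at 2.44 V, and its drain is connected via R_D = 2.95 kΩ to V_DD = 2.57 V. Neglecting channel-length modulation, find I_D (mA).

I_D = 0.755 mA

V_GS = V_G = 2.44 V, so V_ov = 2.44 − 1.12 = 1.32 V.
Assume saturation: I_D = ½ k_n V_ov² = 0.5 × 1.92 × 1.32² = 1.67 mA, giving V_DS = V_DD − I_D R_D = 2.57 − 1.67 × 2.95 = -2.36 V.
But -2.36 V < V_ov = 1.32 V, so the device is actually in triode.
In triode I_D = k_n[V_ov V_DS − ½ V_DS²] and I_D = (V_DD − V_DS)/R_D. Equating: 2.83 V_DS² − 8.476 V_DS + 2.57 = 0, giving V_DS = 0.342 V (the root below V_ov).
I_D = (2.57 − 0.342) / 2.95 = 0.755 mA.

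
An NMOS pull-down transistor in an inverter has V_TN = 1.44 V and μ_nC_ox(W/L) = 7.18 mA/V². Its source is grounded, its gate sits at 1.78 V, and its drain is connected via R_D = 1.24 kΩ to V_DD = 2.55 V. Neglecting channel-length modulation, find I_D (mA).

V_GS = V_G = 1.78 V, so V_ov = 1.78 − 1.44 = 0.34 V.
Assume saturation: I_D = ½ k_n V_ov² = 0.5 × 7.18 × 0.34² = 0.415 mA, giving V_DS = V_DD − I_D R_D = 2.55 − 0.415 × 1.24 = 2.04 V.
V_DS = 2.04 V ≥ V_ov = 0.34 V, confirming saturation.

I_D = 0.415 mA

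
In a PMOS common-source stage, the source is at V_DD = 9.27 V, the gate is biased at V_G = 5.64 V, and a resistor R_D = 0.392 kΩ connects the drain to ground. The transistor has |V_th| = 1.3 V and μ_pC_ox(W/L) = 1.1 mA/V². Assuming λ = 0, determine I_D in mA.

I_D = 2.99 mA

V_SG = V_DD − V_G = 9.27 − 5.64 = 3.63 V, so V_ov = 3.63 − 1.3 = 2.33 V.
Assume saturation: I_D = ½ k_p V_ov² = 0.5 × 1.1 × 2.33² = 2.99 mA, giving V_SD = V_DD − I_D R_D = 9.27 − 2.99 × 0.392 = 8.1 V.
V_SD = 8.1 V ≥ V_ov = 2.33 V, confirming saturation.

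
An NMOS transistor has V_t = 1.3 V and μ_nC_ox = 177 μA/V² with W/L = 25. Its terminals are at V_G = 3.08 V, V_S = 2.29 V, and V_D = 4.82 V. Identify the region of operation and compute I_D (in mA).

V_GS = V_G − V_S = 3.08 − 2.29 = 0.79 V; V_DS = V_D − V_S = 4.82 − 2.29 = 2.53 V.
V_GS = 0.79 V < V_t = 1.3 V, so the transistor is in cutoff.

Cutoff; I_D = 0 mA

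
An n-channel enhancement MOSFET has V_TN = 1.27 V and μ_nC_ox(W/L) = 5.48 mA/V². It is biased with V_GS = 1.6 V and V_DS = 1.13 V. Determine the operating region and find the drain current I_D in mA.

V_ov = V_GS − V_TN = 1.6 − 1.27 = 0.33 V.
Since V_DS = 1.13 V ≥ V_ov = 0.33 V, the device is in saturation.
I_D = ½ k_n V_ov² = 0.5 × 5.48 × 0.33² = 0.298 mA.

Saturation; I_D = 0.298 mA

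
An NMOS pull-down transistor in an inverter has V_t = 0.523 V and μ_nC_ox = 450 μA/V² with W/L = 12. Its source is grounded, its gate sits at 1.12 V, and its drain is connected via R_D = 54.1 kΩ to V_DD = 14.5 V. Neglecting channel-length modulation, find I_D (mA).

V_GS = V_G = 1.12 V, so V_ov = 1.12 − 0.523 = 0.597 V.
k_n = μ_nC_ox · (W/L) = 5.4 mA/V².
Assume saturation: I_D = ½ k_n V_ov² = 0.5 × 5.4 × 0.597² = 0.962 mA, giving V_DS = V_DD − I_D R_D = 14.5 − 0.962 × 54.1 = -37.6 V.
But -37.6 V < V_ov = 0.597 V, so the device is actually in triode.
In triode I_D = k_n[V_ov V_DS − ½ V_DS²] and I_D = (V_DD − V_DS)/R_D. Equating: 146 V_DS² − 175.4 V_DS + 14.5 = 0, giving V_DS = 0.0893 V (the root below V_ov).
I_D = (14.5 − 0.0893) / 54.1 = 0.266 mA.

I_D = 0.266 mA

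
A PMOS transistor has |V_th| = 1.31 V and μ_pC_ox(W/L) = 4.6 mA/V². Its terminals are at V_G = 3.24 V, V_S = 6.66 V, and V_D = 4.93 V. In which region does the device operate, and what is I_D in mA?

V_SG = V_S − V_G = 6.66 − 3.24 = 3.42 V; V_SD = V_S − V_D = 6.66 − 4.93 = 1.73 V.
V_ov = V_SG − |V_th| = 3.42 − 1.31 = 2.11 V.
Since V_SD = 1.73 V < V_ov = 2.11 V, the device is in the triode region.
I_D = k_p [V_ov · V_SD − ½ V_SD²] = 4.6 × [2.11 × 1.73 − 0.5 × 1.73²] = 9.91 mA.

Triode; I_D = 9.91 mA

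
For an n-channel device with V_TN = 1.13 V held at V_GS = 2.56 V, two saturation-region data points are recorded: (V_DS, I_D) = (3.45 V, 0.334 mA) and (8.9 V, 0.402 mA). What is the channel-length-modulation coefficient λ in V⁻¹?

With V_GS fixed, I_D ∝ (1 + λ V_DS) in saturation, so I_D2/I_D1 = (1 + λ V_DS2)/(1 + λ V_DS1).
0.402/0.334 = 1.204 = (1 + 8.9 λ)/(1 + 3.45 λ).
Solving: λ (I_D1 V_DS2 − I_D2 V_DS1) = I_D2 − I_D1, so λ = (0.402 − 0.334) / (0.334 × 8.9 − 0.402 × 3.45) = 0.068 / 1.59 = 0.0429 V⁻¹.

λ = 0.0429 V⁻¹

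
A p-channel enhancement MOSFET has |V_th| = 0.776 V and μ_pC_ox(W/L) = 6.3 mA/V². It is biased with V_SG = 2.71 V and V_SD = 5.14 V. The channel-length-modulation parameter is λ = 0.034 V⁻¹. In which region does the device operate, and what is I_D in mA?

Saturation; I_D = 13.8 mA

V_ov = V_SG − |V_th| = 2.71 − 0.776 = 1.93 V.
Since V_SD = 5.14 V ≥ V_ov = 1.93 V, the device is in saturation.
I_D = ½ k_p V_ov² (1 + λ V_SD) = 0.5 × 6.3 × 1.93² × (1 + 0.034 × 5.14) = 13.8 mA.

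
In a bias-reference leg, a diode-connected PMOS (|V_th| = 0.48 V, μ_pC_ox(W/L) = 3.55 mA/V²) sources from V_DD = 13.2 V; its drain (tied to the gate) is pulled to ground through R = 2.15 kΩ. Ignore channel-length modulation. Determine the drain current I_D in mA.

I_D = 5.13 mA

With gate tied to drain, V_SG = V_SD ≥ V_SG − |V_th|, so the device is in saturation.
KCL at the drain: ½ k_p (V_SG − |V_th|)² = (V_DD − V_SG)/R.
Let x = V_SG − 0.48. Then 3.82 x² + x − 12.72 = 0, giving x = 1.7 V (positive root), so V_SG = 2.18 V.
I_D = (V_DD − V_SG)/R = (13.2 − 2.18) / 2.15 = 5.13 mA.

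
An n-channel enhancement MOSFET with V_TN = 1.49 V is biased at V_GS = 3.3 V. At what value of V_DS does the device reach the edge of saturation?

V_DS,sat = 1.81 V

The boundary between triode and saturation is V_DS = V_GS − V_TN = V_ov.
V_ov = 3.3 − 1.49 = 1.81 V.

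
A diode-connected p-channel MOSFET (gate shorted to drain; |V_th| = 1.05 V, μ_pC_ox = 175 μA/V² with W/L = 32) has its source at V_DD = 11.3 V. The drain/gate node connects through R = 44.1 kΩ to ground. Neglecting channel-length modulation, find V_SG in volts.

With gate tied to drain, V_SG = V_SD ≥ V_SG − |V_th|, so the device is in saturation.
k_p = μ_pC_ox · (W/L) = 5.6 mA/V².
KCL at the drain: ½ k_p (V_SG − |V_th|)² = (V_DD − V_SG)/R.
Let x = V_SG − 1.05. Then 123 x² + x − 10.25 = 0, giving x = 0.284 V (positive root), so V_SG = 1.33 V.
I_D = (V_DD − V_SG)/R = (11.3 − 1.33) / 44.1 = 0.226 mA.

V_SG = 1.33 V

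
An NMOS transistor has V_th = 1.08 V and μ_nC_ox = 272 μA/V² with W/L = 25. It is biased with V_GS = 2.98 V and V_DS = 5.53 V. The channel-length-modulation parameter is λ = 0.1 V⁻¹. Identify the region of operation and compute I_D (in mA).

k_n = μ_nC_ox · (W/L) = 6.8 mA/V².
V_ov = V_GS − V_th = 2.98 − 1.08 = 1.9 V.
Since V_DS = 5.53 V ≥ V_ov = 1.9 V, the device is in saturation.
I_D = ½ k_n V_ov² (1 + λ V_DS) = 0.5 × 6.8 × 1.9² × (1 + 0.1 × 5.53) = 19.1 mA.

Saturation; I_D = 19.1 mA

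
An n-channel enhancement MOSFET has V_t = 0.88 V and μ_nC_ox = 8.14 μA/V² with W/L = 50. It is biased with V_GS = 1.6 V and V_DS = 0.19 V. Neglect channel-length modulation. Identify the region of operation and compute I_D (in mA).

Triode; I_D = 0.0483 mA

k_n = μ_nC_ox · (W/L) = 0.407 mA/V².
V_ov = V_GS − V_t = 1.6 − 0.88 = 0.72 V.
Since V_DS = 0.19 V < V_ov = 0.72 V, the device is in the triode region.
I_D = k_n [V_ov · V_DS − ½ V_DS²] = 0.407 × [0.72 × 0.19 − 0.5 × 0.19²] = 0.0483 mA.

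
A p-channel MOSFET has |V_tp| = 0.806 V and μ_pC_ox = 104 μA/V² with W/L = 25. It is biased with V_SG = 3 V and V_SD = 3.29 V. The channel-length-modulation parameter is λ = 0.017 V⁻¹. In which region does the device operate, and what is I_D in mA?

k_p = μ_pC_ox · (W/L) = 2.6 mA/V².
V_ov = V_SG − |V_tp| = 3 − 0.806 = 2.19 V.
Since V_SD = 3.29 V ≥ V_ov = 2.19 V, the device is in saturation.
I_D = ½ k_p V_ov² (1 + λ V_SD) = 0.5 × 2.6 × 2.19² × (1 + 0.017 × 3.29) = 6.61 mA.

Saturation; I_D = 6.61 mA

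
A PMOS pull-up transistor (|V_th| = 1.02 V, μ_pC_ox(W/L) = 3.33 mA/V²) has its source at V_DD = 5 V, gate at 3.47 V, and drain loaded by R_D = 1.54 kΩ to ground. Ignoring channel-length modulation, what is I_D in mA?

I_D = 0.433 mA

V_SG = V_DD − V_G = 5 − 3.47 = 1.53 V, so V_ov = 1.53 − 1.02 = 0.51 V.
Assume saturation: I_D = ½ k_p V_ov² = 0.5 × 3.33 × 0.51² = 0.433 mA, giving V_SD = V_DD − I_D R_D = 5 − 0.433 × 1.54 = 4.33 V.
V_SD = 4.33 V ≥ V_ov = 0.51 V, confirming saturation.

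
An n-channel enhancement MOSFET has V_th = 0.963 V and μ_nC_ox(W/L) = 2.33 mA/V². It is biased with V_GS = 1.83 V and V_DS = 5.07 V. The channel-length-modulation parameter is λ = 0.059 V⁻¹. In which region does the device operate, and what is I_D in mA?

Saturation; I_D = 1.14 mA

V_ov = V_GS − V_th = 1.83 − 0.963 = 0.867 V.
Since V_DS = 5.07 V ≥ V_ov = 0.867 V, the device is in saturation.
I_D = ½ k_n V_ov² (1 + λ V_DS) = 0.5 × 2.33 × 0.867² × (1 + 0.059 × 5.07) = 1.14 mA.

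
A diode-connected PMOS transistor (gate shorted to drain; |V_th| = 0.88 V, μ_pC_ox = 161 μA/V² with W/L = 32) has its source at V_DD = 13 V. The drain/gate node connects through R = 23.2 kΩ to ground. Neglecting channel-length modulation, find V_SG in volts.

V_SG = 1.32 V

With gate tied to drain, V_SG = V_SD ≥ V_SG − |V_th|, so the device is in saturation.
k_p = μ_pC_ox · (W/L) = 5.152 mA/V².
KCL at the drain: ½ k_p (V_SG − |V_th|)² = (V_DD − V_SG)/R.
Let x = V_SG − 0.88. Then 59.8 x² + x − 12.12 = 0, giving x = 0.442 V (positive root), so V_SG = 1.32 V.
I_D = (V_DD − V_SG)/R = (13 − 1.32) / 23.2 = 0.503 mA.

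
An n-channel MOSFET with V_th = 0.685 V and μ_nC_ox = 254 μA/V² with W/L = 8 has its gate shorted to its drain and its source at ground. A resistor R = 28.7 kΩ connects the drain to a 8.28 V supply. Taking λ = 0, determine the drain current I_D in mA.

I_D = 0.247 mA

With gate tied to drain, V_GS = V_DS ≥ V_GS − V_th, so the device is in saturation.
k_n = μ_nC_ox · (W/L) = 2.032 mA/V².
KCL at the drain: ½ k_n (V_GS − V_th)² = (V_DD − V_GS)/R.
Let x = V_GS − 0.685. Then 29.2 x² + x − 7.595 = 0, giving x = 0.494 V (positive root), so V_GS = 1.18 V.
I_D = (V_DD − V_GS)/R = (8.28 − 1.18) / 28.7 = 0.247 mA.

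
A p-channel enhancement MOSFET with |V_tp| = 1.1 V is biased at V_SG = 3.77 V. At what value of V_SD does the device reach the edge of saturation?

The boundary between triode and saturation is V_SD = V_SG − |V_tp| = V_ov.
V_ov = 3.77 − 1.1 = 2.67 V.

V_SD,sat = 2.67 V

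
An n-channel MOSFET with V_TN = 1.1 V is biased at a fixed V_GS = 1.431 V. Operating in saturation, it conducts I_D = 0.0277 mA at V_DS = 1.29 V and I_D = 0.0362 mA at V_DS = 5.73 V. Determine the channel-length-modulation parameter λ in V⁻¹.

With V_GS fixed, I_D ∝ (1 + λ V_DS) in saturation, so I_D2/I_D1 = (1 + λ V_DS2)/(1 + λ V_DS1).
0.0362/0.0277 = 1.307 = (1 + 5.73 λ)/(1 + 1.29 λ).
Solving: λ (I_D1 V_DS2 − I_D2 V_DS1) = I_D2 − I_D1, so λ = (0.0362 − 0.0277) / (0.0277 × 5.73 − 0.0362 × 1.29) = 0.0085 / 0.112 = 0.0759 V⁻¹.

λ = 0.0759 V⁻¹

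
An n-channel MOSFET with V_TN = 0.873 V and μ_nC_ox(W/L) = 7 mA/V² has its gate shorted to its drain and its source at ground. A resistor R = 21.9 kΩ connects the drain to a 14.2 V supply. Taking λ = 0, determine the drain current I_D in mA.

With gate tied to drain, V_GS = V_DS ≥ V_GS − V_TN, so the device is in saturation.
KCL at the drain: ½ k_n (V_GS − V_TN)² = (V_DD − V_GS)/R.
Let x = V_GS − 0.873. Then 76.6 x² + x − 13.33 = 0, giving x = 0.411 V (positive root), so V_GS = 1.28 V.
I_D = (V_DD − V_GS)/R = (14.2 − 1.28) / 21.9 = 0.59 mA.

I_D = 0.590 mA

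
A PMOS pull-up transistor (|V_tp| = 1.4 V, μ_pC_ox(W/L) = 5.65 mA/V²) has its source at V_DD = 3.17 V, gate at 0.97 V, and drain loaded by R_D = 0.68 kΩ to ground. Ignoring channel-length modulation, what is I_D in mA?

V_SG = V_DD − V_G = 3.17 − 0.97 = 2.2 V, so V_ov = 2.2 − 1.4 = 0.8 V.
Assume saturation: I_D = ½ k_p V_ov² = 0.5 × 5.65 × 0.8² = 1.81 mA, giving V_SD = V_DD − I_D R_D = 3.17 − 1.81 × 0.68 = 1.94 V.
V_SD = 1.94 V ≥ V_ov = 0.8 V, confirming saturation.

I_D = 1.81 mA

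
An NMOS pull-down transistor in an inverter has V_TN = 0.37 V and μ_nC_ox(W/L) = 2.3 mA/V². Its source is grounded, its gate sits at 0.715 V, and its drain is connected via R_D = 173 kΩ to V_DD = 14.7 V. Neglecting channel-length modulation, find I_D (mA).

V_GS = V_G = 0.715 V, so V_ov = 0.715 − 0.37 = 0.345 V.
Assume saturation: I_D = ½ k_n V_ov² = 0.5 × 2.3 × 0.345² = 0.137 mA, giving V_DS = V_DD − I_D R_D = 14.7 − 0.137 × 173 = -8.98 V.
But -8.98 V < V_ov = 0.345 V, so the device is actually in triode.
In triode I_D = k_n[V_ov V_DS − ½ V_DS²] and I_D = (V_DD − V_DS)/R_D. Equating: 199 V_DS² − 138.3 V_DS + 14.7 = 0, giving V_DS = 0.131 V (the root below V_ov).
I_D = (14.7 − 0.131) / 173 = 0.0842 mA.

I_D = 0.0842 mA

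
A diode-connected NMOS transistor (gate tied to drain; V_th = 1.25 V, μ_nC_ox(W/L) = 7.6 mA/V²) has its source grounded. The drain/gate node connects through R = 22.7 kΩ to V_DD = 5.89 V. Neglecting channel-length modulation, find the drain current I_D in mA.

With gate tied to drain, V_GS = V_DS ≥ V_GS − V_th, so the device is in saturation.
KCL at the drain: ½ k_n (V_GS − V_th)² = (V_DD − V_GS)/R.
Let x = V_GS − 1.25. Then 86.3 x² + x − 4.64 = 0, giving x = 0.226 V (positive root), so V_GS = 1.48 V.
I_D = (V_DD − V_GS)/R = (5.89 − 1.48) / 22.7 = 0.194 mA.

I_D = 0.194 mA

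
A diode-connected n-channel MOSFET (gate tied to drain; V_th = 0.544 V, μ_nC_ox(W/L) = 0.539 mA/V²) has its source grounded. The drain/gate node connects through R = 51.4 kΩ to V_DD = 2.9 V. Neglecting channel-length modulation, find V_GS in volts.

V_GS = 0.922 V

With gate tied to drain, V_GS = V_DS ≥ V_GS − V_th, so the device is in saturation.
KCL at the drain: ½ k_n (V_GS − V_th)² = (V_DD − V_GS)/R.
Let x = V_GS − 0.544. Then 13.9 x² + x − 2.356 = 0, giving x = 0.378 V (positive root), so V_GS = 0.922 V.
I_D = (V_DD − V_GS)/R = (2.9 − 0.922) / 51.4 = 0.0385 mA.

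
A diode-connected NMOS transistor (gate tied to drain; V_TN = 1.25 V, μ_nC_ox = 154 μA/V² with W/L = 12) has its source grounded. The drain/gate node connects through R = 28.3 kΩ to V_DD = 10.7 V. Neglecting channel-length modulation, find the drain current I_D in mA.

With gate tied to drain, V_GS = V_DS ≥ V_GS − V_TN, so the device is in saturation.
k_n = μ_nC_ox · (W/L) = 1.848 mA/V².
KCL at the drain: ½ k_n (V_GS − V_TN)² = (V_DD − V_GS)/R.
Let x = V_GS − 1.25. Then 26.1 x² + x − 9.45 = 0, giving x = 0.582 V (positive root), so V_GS = 1.83 V.
I_D = (V_DD − V_GS)/R = (10.7 − 1.83) / 28.3 = 0.313 mA.

I_D = 0.313 mA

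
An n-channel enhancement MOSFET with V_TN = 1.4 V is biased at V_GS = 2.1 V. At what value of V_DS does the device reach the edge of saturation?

The boundary between triode and saturation is V_DS = V_GS − V_TN = V_ov.
V_ov = 2.1 − 1.4 = 0.7 V.

V_DS,sat = 0.700 V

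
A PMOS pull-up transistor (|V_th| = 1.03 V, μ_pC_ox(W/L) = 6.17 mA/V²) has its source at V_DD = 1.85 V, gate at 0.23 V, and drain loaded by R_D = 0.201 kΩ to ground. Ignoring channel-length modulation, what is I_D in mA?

V_SG = V_DD − V_G = 1.85 − 0.23 = 1.62 V, so V_ov = 1.62 − 1.03 = 0.59 V.
Assume saturation: I_D = ½ k_p V_ov² = 0.5 × 6.17 × 0.59² = 1.07 mA, giving V_SD = V_DD − I_D R_D = 1.85 − 1.07 × 0.201 = 1.63 V.
V_SD = 1.63 V ≥ V_ov = 0.59 V, confirming saturation.

I_D = 1.07 mA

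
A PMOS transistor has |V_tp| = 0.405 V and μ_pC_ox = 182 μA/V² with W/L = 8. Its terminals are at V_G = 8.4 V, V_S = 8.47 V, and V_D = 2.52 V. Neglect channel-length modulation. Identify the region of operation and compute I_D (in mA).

Cutoff; I_D = 0 mA

V_SG = V_S − V_G = 8.47 − 8.4 = 0.07 V; V_SD = V_S − V_D = 8.47 − 2.52 = 5.95 V.
V_SG = 0.07 V < |V_tp| = 0.405 V, so the transistor is in cutoff.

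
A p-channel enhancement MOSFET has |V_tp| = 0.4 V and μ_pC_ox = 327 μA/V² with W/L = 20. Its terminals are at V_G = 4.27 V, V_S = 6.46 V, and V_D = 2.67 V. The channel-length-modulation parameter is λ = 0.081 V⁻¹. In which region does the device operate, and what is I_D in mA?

Saturation; I_D = 13.7 mA

V_SG = V_S − V_G = 6.46 − 4.27 = 2.19 V; V_SD = V_S − V_D = 6.46 − 2.67 = 3.79 V.
k_p = μ_pC_ox · (W/L) = 6.54 mA/V².
V_ov = V_SG − |V_tp| = 2.19 − 0.4 = 1.79 V.
Since V_SD = 3.79 V ≥ V_ov = 1.79 V, the device is in saturation.
I_D = ½ k_p V_ov² (1 + λ V_SD) = 0.5 × 6.54 × 1.79² × (1 + 0.081 × 3.79) = 13.7 mA.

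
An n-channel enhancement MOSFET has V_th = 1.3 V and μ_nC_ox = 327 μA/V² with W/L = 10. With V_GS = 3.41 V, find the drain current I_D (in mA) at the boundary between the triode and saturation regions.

I_D = 7.28 mA

At the boundary V_DS = V_ov = V_GS − V_th = 3.41 − 1.3 = 2.11 V.
k_n = μ_nC_ox · (W/L) = 3.27 mA/V².
I_D = ½ k_n V_ov² = 0.5 × 3.27 × 2.11² = 7.28 mA.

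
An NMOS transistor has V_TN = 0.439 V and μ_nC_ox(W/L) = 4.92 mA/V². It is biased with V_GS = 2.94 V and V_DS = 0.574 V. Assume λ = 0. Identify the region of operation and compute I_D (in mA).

V_ov = V_GS − V_TN = 2.94 − 0.439 = 2.5 V.
Since V_DS = 0.574 V < V_ov = 2.5 V, the device is in the triode region.
I_D = k_n [V_ov · V_DS − ½ V_DS²] = 4.92 × [2.5 × 0.574 − 0.5 × 0.574²] = 6.25 mA.

Triode; I_D = 6.25 mA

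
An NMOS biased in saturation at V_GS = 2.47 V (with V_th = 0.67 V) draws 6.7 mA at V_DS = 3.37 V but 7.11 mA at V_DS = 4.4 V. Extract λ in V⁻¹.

λ = 0.0743 V⁻¹

With V_GS fixed, I_D ∝ (1 + λ V_DS) in saturation, so I_D2/I_D1 = (1 + λ V_DS2)/(1 + λ V_DS1).
7.11/6.7 = 1.061 = (1 + 4.4 λ)/(1 + 3.37 λ).
Solving: λ (I_D1 V_DS2 − I_D2 V_DS1) = I_D2 − I_D1, so λ = (7.11 − 6.7) / (6.7 × 4.4 − 7.11 × 3.37) = 0.41 / 5.52 = 0.0743 V⁻¹.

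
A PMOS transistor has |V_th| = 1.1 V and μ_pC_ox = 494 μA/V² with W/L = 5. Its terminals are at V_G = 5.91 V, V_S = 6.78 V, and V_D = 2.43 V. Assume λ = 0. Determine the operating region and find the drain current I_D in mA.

V_SG = V_S − V_G = 6.78 − 5.91 = 0.87 V; V_SD = V_S − V_D = 6.78 − 2.43 = 4.35 V.
V_SG = 0.87 V < |V_th| = 1.1 V, so the transistor is in cutoff.

Cutoff; I_D = 0 mA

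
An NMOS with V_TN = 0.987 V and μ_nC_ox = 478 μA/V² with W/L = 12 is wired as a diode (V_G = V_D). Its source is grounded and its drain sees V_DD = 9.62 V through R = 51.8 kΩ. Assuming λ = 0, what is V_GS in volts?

With gate tied to drain, V_GS = V_DS ≥ V_GS − V_TN, so the device is in saturation.
k_n = μ_nC_ox · (W/L) = 5.736 mA/V².
KCL at the drain: ½ k_n (V_GS − V_TN)² = (V_DD − V_GS)/R.
Let x = V_GS − 0.987. Then 149 x² + x − 8.633 = 0, giving x = 0.238 V (positive root), so V_GS = 1.22 V.
I_D = (V_DD − V_GS)/R = (9.62 − 1.22) / 51.8 = 0.162 mA.

V_GS = 1.22 V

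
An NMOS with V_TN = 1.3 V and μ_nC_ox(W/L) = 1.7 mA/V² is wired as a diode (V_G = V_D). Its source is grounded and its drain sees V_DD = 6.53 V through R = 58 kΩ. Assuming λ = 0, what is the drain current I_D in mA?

I_D = 0.0847 mA

With gate tied to drain, V_GS = V_DS ≥ V_GS − V_TN, so the device is in saturation.
KCL at the drain: ½ k_n (V_GS − V_TN)² = (V_DD − V_GS)/R.
Let x = V_GS − 1.3. Then 49.3 x² + x − 5.23 = 0, giving x = 0.316 V (positive root), so V_GS = 1.62 V.
I_D = (V_DD − V_GS)/R = (6.53 − 1.62) / 58 = 0.0847 mA.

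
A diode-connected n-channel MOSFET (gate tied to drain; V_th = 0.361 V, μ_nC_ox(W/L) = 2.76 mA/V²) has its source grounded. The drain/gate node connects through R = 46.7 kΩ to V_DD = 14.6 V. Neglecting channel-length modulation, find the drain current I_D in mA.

I_D = 0.295 mA

With gate tied to drain, V_GS = V_DS ≥ V_GS − V_th, so the device is in saturation.
KCL at the drain: ½ k_n (V_GS − V_th)² = (V_DD − V_GS)/R.
Let x = V_GS − 0.361. Then 64.4 x² + x − 14.24 = 0, giving x = 0.462 V (positive root), so V_GS = 0.823 V.
I_D = (V_DD − V_GS)/R = (14.6 − 0.823) / 46.7 = 0.295 mA.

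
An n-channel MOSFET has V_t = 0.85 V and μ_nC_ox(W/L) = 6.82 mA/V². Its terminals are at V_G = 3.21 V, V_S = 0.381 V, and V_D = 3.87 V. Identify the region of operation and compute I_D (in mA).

Saturation; I_D = 13.4 mA

V_GS = V_G − V_S = 3.21 − 0.381 = 2.83 V; V_DS = V_D − V_S = 3.87 − 0.381 = 3.49 V.
V_ov = V_GS − V_t = 2.83 − 0.85 = 1.98 V.
Since V_DS = 3.49 V ≥ V_ov = 1.98 V, the device is in saturation.
I_D = ½ k_n V_ov² = 0.5 × 6.82 × 1.98² = 13.4 mA.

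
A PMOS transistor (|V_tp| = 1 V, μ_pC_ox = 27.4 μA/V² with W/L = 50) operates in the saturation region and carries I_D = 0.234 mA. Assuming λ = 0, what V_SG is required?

V_SG = 1.58 V

k_p = μ_pC_ox · (W/L) = 1.37 mA/V².
In saturation I_D = ½ k_p (V_SG − |V_tp|)², so V_SG − |V_tp| = √(2 I_D / k_p) = √(2 × 0.234 / 1.37) = 0.584 V.
V_SG = 1 + 0.584 = 1.58 V.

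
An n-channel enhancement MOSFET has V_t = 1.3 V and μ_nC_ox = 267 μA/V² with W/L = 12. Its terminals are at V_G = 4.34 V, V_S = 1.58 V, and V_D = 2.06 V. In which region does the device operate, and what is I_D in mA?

V_GS = V_G − V_S = 4.34 − 1.58 = 2.76 V; V_DS = V_D − V_S = 2.06 − 1.58 = 0.48 V.
k_n = μ_nC_ox · (W/L) = 3.204 mA/V².
V_ov = V_GS − V_t = 2.76 − 1.3 = 1.46 V.
Since V_DS = 0.48 V < V_ov = 1.46 V, the device is in the triode region.
I_D = k_n [V_ov · V_DS − ½ V_DS²] = 3.204 × [1.46 × 0.48 − 0.5 × 0.48²] = 1.88 mA.

Triode; I_D = 1.88 mA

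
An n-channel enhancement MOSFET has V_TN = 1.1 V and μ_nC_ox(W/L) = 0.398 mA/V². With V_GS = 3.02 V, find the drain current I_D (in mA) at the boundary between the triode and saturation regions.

I_D = 0.734 mA

At the boundary V_DS = V_ov = V_GS − V_TN = 3.02 − 1.1 = 1.92 V.
I_D = ½ k_n V_ov² = 0.5 × 0.398 × 1.92² = 0.734 mA.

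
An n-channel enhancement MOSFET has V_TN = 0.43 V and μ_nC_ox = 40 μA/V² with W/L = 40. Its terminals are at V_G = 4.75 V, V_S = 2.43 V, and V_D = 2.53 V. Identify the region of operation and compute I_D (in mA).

V_GS = V_G − V_S = 4.75 − 2.43 = 2.32 V; V_DS = V_D − V_S = 2.53 − 2.43 = 0.1 V.
k_n = μ_nC_ox · (W/L) = 1.6 mA/V².
V_ov = V_GS − V_TN = 2.32 − 0.43 = 1.89 V.
Since V_DS = 0.1 V < V_ov = 1.89 V, the device is in the triode region.
I_D = k_n [V_ov · V_DS − ½ V_DS²] = 1.6 × [1.89 × 0.1 − 0.5 × 0.1²] = 0.294 mA.

Triode; I_D = 0.294 mA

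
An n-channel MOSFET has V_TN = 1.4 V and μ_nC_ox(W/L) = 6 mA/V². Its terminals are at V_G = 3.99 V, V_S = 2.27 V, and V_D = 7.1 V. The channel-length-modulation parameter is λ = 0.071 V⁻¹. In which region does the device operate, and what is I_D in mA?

Saturation; I_D = 0.413 mA

V_GS = V_G − V_S = 3.99 − 2.27 = 1.72 V; V_DS = V_D − V_S = 7.1 − 2.27 = 4.83 V.
V_ov = V_GS − V_TN = 1.72 − 1.4 = 0.32 V.
Since V_DS = 4.83 V ≥ V_ov = 0.32 V, the device is in saturation.
I_D = ½ k_n V_ov² (1 + λ V_DS) = 0.5 × 6 × 0.32² × (1 + 0.071 × 4.83) = 0.413 mA.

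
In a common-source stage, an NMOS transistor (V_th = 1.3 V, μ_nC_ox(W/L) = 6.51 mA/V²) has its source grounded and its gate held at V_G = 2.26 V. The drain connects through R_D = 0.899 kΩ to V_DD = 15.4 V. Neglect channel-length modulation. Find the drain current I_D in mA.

I_D = 3.00 mA

V_GS = V_G = 2.26 V, so V_ov = 2.26 − 1.3 = 0.96 V.
Assume saturation: I_D = ½ k_n V_ov² = 0.5 × 6.51 × 0.96² = 3 mA, giving V_DS = V_DD − I_D R_D = 15.4 − 3 × 0.899 = 12.7 V.
V_DS = 12.7 V ≥ V_ov = 0.96 V, confirming saturation.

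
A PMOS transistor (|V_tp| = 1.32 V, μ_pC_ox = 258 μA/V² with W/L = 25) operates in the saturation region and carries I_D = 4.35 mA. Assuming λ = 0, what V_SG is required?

k_p = μ_pC_ox · (W/L) = 6.45 mA/V².
In saturation I_D = ½ k_p (V_SG − |V_tp|)², so V_SG − |V_tp| = √(2 I_D / k_p) = √(2 × 4.35 / 6.45) = 1.16 V.
V_SG = 1.32 + 1.16 = 2.48 V.

V_SG = 2.48 V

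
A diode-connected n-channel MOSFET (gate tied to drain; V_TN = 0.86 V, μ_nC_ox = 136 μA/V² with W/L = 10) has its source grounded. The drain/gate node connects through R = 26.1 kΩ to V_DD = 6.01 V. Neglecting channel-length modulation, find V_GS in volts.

V_GS = 1.37 V

With gate tied to drain, V_GS = V_DS ≥ V_GS − V_TN, so the device is in saturation.
k_n = μ_nC_ox · (W/L) = 1.36 mA/V².
KCL at the drain: ½ k_n (V_GS − V_TN)² = (V_DD − V_GS)/R.
Let x = V_GS − 0.86. Then 17.7 x² + x − 5.15 = 0, giving x = 0.511 V (positive root), so V_GS = 1.37 V.
I_D = (V_DD − V_GS)/R = (6.01 − 1.37) / 26.1 = 0.178 mA.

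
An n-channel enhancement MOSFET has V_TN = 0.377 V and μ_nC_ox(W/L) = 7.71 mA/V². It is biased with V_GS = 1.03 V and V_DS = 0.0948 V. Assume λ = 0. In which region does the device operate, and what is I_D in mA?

V_ov = V_GS − V_TN = 1.03 − 0.377 = 0.653 V.
Since V_DS = 0.0948 V < V_ov = 0.653 V, the device is in the triode region.
I_D = k_n [V_ov · V_DS − ½ V_DS²] = 7.71 × [0.653 × 0.0948 − 0.5 × 0.0948²] = 0.443 mA.

Triode; I_D = 0.443 mA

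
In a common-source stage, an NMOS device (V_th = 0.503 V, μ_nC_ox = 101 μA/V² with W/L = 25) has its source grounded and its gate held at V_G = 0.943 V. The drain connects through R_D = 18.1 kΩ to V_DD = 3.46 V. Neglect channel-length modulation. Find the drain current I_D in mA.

I_D = 0.179 mA

V_GS = V_G = 0.943 V, so V_ov = 0.943 − 0.503 = 0.44 V.
k_n = μ_nC_ox · (W/L) = 2.525 mA/V².
Assume saturation: I_D = ½ k_n V_ov² = 0.5 × 2.525 × 0.44² = 0.244 mA, giving V_DS = V_DD − I_D R_D = 3.46 − 0.244 × 18.1 = -0.964 V.
But -0.964 V < V_ov = 0.44 V, so the device is actually in triode.
In triode I_D = k_n[V_ov V_DS − ½ V_DS²] and I_D = (V_DD − V_DS)/R_D. Equating: 22.9 V_DS² − 21.11 V_DS + 3.46 = 0, giving V_DS = 0.213 V (the root below V_ov).
I_D = (3.46 − 0.213) / 18.1 = 0.179 mA.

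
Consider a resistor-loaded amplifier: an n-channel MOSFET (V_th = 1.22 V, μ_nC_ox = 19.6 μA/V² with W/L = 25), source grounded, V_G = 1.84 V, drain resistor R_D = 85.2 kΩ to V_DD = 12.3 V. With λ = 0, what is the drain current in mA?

V_GS = V_G = 1.84 V, so V_ov = 1.84 − 1.22 = 0.62 V.
k_n = μ_nC_ox · (W/L) = 0.49 mA/V².
Assume saturation: I_D = ½ k_n V_ov² = 0.5 × 0.49 × 0.62² = 0.0942 mA, giving V_DS = V_DD − I_D R_D = 12.3 − 0.0942 × 85.2 = 4.28 V.
V_DS = 4.28 V ≥ V_ov = 0.62 V, confirming saturation.

I_D = 0.0942 mA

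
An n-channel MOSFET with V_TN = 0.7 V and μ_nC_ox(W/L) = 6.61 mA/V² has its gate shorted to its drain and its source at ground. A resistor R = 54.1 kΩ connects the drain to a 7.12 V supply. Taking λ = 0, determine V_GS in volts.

V_GS = 0.887 V

With gate tied to drain, V_GS = V_DS ≥ V_GS − V_TN, so the device is in saturation.
KCL at the drain: ½ k_n (V_GS − V_TN)² = (V_DD − V_GS)/R.
Let x = V_GS − 0.7. Then 179 x² + x − 6.42 = 0, giving x = 0.187 V (positive root), so V_GS = 0.887 V.
I_D = (V_DD − V_GS)/R = (7.12 − 0.887) / 54.1 = 0.115 mA.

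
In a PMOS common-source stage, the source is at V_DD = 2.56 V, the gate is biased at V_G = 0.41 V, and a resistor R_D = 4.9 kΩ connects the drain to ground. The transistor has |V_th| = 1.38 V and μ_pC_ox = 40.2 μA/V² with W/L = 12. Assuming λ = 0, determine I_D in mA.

V_SG = V_DD − V_G = 2.56 − 0.41 = 2.15 V, so V_ov = 2.15 − 1.38 = 0.77 V.
k_p = μ_pC_ox · (W/L) = 0.4824 mA/V².
Assume saturation: I_D = ½ k_p V_ov² = 0.5 × 0.4824 × 0.77² = 0.143 mA, giving V_SD = V_DD − I_D R_D = 2.56 − 0.143 × 4.9 = 1.86 V.
V_SD = 1.86 V ≥ V_ov = 0.77 V, confirming saturation.

I_D = 0.143 mA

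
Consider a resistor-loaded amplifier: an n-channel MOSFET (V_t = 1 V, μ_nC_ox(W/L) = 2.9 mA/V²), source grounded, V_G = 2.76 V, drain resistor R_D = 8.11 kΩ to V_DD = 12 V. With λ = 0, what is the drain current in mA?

I_D = 1.44 mA

V_GS = V_G = 2.76 V, so V_ov = 2.76 − 1 = 1.76 V.
Assume saturation: I_D = ½ k_n V_ov² = 0.5 × 2.9 × 1.76² = 4.49 mA, giving V_DS = V_DD − I_D R_D = 12 − 4.49 × 8.11 = -24.4 V.
But -24.4 V < V_ov = 1.76 V, so the device is actually in triode.
In triode I_D = k_n[V_ov V_DS − ½ V_DS²] and I_D = (V_DD − V_DS)/R_D. Equating: 11.8 V_DS² − 42.39 V_DS + 12 = 0, giving V_DS = 0.31 V (the root below V_ov).
I_D = (12 − 0.31) / 8.11 = 1.44 mA.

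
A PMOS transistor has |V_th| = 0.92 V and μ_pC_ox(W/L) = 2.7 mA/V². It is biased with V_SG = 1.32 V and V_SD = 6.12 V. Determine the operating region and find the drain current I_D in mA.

V_ov = V_SG − |V_th| = 1.32 − 0.92 = 0.4 V.
Since V_SD = 6.12 V ≥ V_ov = 0.4 V, the device is in saturation.
I_D = ½ k_p V_ov² = 0.5 × 2.7 × 0.4² = 0.216 mA.

Saturation; I_D = 0.216 mA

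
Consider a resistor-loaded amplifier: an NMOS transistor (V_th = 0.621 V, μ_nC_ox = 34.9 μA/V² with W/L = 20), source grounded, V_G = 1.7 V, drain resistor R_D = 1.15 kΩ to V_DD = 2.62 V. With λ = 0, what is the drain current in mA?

V_GS = V_G = 1.7 V, so V_ov = 1.7 − 0.621 = 1.08 V.
k_n = μ_nC_ox · (W/L) = 0.698 mA/V².
Assume saturation: I_D = ½ k_n V_ov² = 0.5 × 0.698 × 1.08² = 0.406 mA, giving V_DS = V_DD − I_D R_D = 2.62 − 0.406 × 1.15 = 2.15 V.
V_DS = 2.15 V ≥ V_ov = 1.08 V, confirming saturation.

I_D = 0.406 mA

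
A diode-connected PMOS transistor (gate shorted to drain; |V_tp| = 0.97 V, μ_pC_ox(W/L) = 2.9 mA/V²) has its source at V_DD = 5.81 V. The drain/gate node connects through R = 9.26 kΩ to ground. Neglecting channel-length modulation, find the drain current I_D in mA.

I_D = 0.462 mA

With gate tied to drain, V_SG = V_SD ≥ V_SG − |V_tp|, so the device is in saturation.
KCL at the drain: ½ k_p (V_SG − |V_tp|)² = (V_DD − V_SG)/R.
Let x = V_SG − 0.97. Then 13.4 x² + x − 4.84 = 0, giving x = 0.564 V (positive root), so V_SG = 1.53 V.
I_D = (V_DD − V_SG)/R = (5.81 − 1.53) / 9.26 = 0.462 mA.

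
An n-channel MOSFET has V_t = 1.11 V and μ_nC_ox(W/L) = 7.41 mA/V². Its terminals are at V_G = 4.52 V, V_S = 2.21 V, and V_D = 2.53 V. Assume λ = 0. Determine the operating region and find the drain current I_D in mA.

V_GS = V_G − V_S = 4.52 − 2.21 = 2.31 V; V_DS = V_D − V_S = 2.53 − 2.21 = 0.32 V.
V_ov = V_GS − V_t = 2.31 − 1.11 = 1.2 V.
Since V_DS = 0.32 V < V_ov = 1.2 V, the device is in the triode region.
I_D = k_n [V_ov · V_DS − ½ V_DS²] = 7.41 × [1.2 × 0.32 − 0.5 × 0.32²] = 2.47 mA.

Triode; I_D = 2.47 mA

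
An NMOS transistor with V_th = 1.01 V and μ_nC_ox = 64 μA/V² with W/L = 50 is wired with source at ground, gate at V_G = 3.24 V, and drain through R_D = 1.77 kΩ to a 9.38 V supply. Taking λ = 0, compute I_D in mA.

V_GS = V_G = 3.24 V, so V_ov = 3.24 − 1.01 = 2.23 V.
k_n = μ_nC_ox · (W/L) = 3.2 mA/V².
Assume saturation: I_D = ½ k_n V_ov² = 0.5 × 3.2 × 2.23² = 7.96 mA, giving V_DS = V_DD − I_D R_D = 9.38 − 7.96 × 1.77 = -4.7 V.
But -4.7 V < V_ov = 2.23 V, so the device is actually in triode.
In triode I_D = k_n[V_ov V_DS − ½ V_DS²] and I_D = (V_DD − V_DS)/R_D. Equating: 2.83 V_DS² − 13.63 V_DS + 9.38 = 0, giving V_DS = 0.832 V (the root below V_ov).
I_D = (9.38 − 0.832) / 1.77 = 4.83 mA.

I_D = 4.83 mA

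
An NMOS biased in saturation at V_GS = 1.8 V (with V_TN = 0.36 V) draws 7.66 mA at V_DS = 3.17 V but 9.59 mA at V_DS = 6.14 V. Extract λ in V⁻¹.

λ = 0.116 V⁻¹

With V_GS fixed, I_D ∝ (1 + λ V_DS) in saturation, so I_D2/I_D1 = (1 + λ V_DS2)/(1 + λ V_DS1).
9.59/7.66 = 1.252 = (1 + 6.14 λ)/(1 + 3.17 λ).
Solving: λ (I_D1 V_DS2 − I_D2 V_DS1) = I_D2 − I_D1, so λ = (9.59 − 7.66) / (7.66 × 6.14 − 9.59 × 3.17) = 1.93 / 16.6 = 0.116 V⁻¹.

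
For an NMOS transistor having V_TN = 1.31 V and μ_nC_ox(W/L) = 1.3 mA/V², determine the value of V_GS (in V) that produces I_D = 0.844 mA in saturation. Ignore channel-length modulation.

In saturation I_D = ½ k_n (V_GS − V_TN)², so V_GS − V_TN = √(2 I_D / k_n) = √(2 × 0.844 / 1.3) = 1.14 V.
V_GS = 1.31 + 1.14 = 2.45 V.

V_GS = 2.45 V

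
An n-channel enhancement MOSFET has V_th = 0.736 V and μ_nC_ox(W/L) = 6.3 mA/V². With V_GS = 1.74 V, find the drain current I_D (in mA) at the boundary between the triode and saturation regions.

I_D = 3.18 mA

At the boundary V_DS = V_ov = V_GS − V_th = 1.74 − 0.736 = 1 V.
I_D = ½ k_n V_ov² = 0.5 × 6.3 × 1² = 3.18 mA.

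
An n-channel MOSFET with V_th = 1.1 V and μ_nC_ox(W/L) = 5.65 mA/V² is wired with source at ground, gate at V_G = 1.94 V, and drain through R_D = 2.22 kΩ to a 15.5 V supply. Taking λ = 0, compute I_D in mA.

V_GS = V_G = 1.94 V, so V_ov = 1.94 − 1.1 = 0.84 V.
Assume saturation: I_D = ½ k_n V_ov² = 0.5 × 5.65 × 0.84² = 1.99 mA, giving V_DS = V_DD − I_D R_D = 15.5 − 1.99 × 2.22 = 11.1 V.
V_DS = 11.1 V ≥ V_ov = 0.84 V, confirming saturation.

I_D = 1.99 mA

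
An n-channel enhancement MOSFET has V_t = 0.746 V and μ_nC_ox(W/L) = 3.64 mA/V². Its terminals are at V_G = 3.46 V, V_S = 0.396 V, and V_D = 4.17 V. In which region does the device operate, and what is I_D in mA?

V_GS = V_G − V_S = 3.46 − 0.396 = 3.06 V; V_DS = V_D − V_S = 4.17 − 0.396 = 3.77 V.
V_ov = V_GS − V_t = 3.06 − 0.746 = 2.32 V.
Since V_DS = 3.77 V ≥ V_ov = 2.32 V, the device is in saturation.
I_D = ½ k_n V_ov² = 0.5 × 3.64 × 2.32² = 9.78 mA.

Saturation; I_D = 9.78 mA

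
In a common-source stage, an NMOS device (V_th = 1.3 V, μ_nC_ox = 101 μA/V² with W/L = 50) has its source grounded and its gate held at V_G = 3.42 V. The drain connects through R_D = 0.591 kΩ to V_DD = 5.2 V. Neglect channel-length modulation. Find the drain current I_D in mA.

V_GS = V_G = 3.42 V, so V_ov = 3.42 − 1.3 = 2.12 V.
k_n = μ_nC_ox · (W/L) = 5.05 mA/V².
Assume saturation: I_D = ½ k_n V_ov² = 0.5 × 5.05 × 2.12² = 11.3 mA, giving V_DS = V_DD − I_D R_D = 5.2 − 11.3 × 0.591 = -1.51 V.
But -1.51 V < V_ov = 2.12 V, so the device is actually in triode.
In triode I_D = k_n[V_ov V_DS − ½ V_DS²] and I_D = (V_DD − V_DS)/R_D. Equating: 1.49 V_DS² − 7.327 V_DS + 5.2 = 0, giving V_DS = 0.86 V (the root below V_ov).
I_D = (5.2 − 0.86) / 0.591 = 7.34 mA.

I_D = 7.34 mA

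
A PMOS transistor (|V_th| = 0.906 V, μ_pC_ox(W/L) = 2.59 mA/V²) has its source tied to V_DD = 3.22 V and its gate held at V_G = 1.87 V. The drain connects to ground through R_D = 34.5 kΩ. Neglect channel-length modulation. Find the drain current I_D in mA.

I_D = 0.0908 mA

V_SG = V_DD − V_G = 3.22 − 1.87 = 1.35 V, so V_ov = 1.35 − 0.906 = 0.444 V.
Assume saturation: I_D = ½ k_p V_ov² = 0.5 × 2.59 × 0.444² = 0.255 mA, giving V_SD = V_DD − I_D R_D = 3.22 − 0.255 × 34.5 = -5.59 V.
But -5.59 V < V_ov = 0.444 V, so the device is actually in triode.
In triode I_D = k_p[V_ov V_SD − ½ V_SD²] and I_D = (V_DD − V_SD)/R_D. Equating: 44.7 V_SD² − 40.67 V_SD + 3.22 = 0, giving V_SD = 0.0876 V (the root below V_ov).
I_D = (3.22 − 0.0876) / 34.5 = 0.0908 mA.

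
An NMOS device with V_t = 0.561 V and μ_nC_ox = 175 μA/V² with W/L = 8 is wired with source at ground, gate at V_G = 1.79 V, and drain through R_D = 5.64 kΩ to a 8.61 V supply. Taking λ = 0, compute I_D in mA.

V_GS = V_G = 1.79 V, so V_ov = 1.79 − 0.561 = 1.23 V.
k_n = μ_nC_ox · (W/L) = 1.4 mA/V².
Assume saturation: I_D = ½ k_n V_ov² = 0.5 × 1.4 × 1.23² = 1.06 mA, giving V_DS = V_DD − I_D R_D = 8.61 − 1.06 × 5.64 = 2.65 V.
V_DS = 2.65 V ≥ V_ov = 1.23 V, confirming saturation.

I_D = 1.06 mA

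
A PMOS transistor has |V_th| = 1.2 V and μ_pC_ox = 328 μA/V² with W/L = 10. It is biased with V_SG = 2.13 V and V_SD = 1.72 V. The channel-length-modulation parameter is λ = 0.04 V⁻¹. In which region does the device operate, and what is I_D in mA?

Saturation; I_D = 1.52 mA

k_p = μ_pC_ox · (W/L) = 3.28 mA/V².
V_ov = V_SG − |V_th| = 2.13 − 1.2 = 0.93 V.
Since V_SD = 1.72 V ≥ V_ov = 0.93 V, the device is in saturation.
I_D = ½ k_p V_ov² (1 + λ V_SD) = 0.5 × 3.28 × 0.93² × (1 + 0.04 × 1.72) = 1.52 mA.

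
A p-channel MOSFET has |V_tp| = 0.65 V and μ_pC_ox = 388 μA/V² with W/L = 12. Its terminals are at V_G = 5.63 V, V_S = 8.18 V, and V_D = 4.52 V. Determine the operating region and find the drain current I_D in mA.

Saturation; I_D = 8.40 mA

V_SG = V_S − V_G = 8.18 − 5.63 = 2.55 V; V_SD = V_S − V_D = 8.18 − 4.52 = 3.66 V.
k_p = μ_pC_ox · (W/L) = 4.656 mA/V².
V_ov = V_SG − |V_tp| = 2.55 − 0.65 = 1.9 V.
Since V_SD = 3.66 V ≥ V_ov = 1.9 V, the device is in saturation.
I_D = ½ k_p V_ov² = 0.5 × 4.656 × 1.9² = 8.4 mA.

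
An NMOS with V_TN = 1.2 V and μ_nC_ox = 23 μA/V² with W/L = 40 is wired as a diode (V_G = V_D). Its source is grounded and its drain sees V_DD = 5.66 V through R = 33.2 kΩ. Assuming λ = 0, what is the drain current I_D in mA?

I_D = 0.119 mA

With gate tied to drain, V_GS = V_DS ≥ V_GS − V_TN, so the device is in saturation.
k_n = μ_nC_ox · (W/L) = 0.92 mA/V².
KCL at the drain: ½ k_n (V_GS − V_TN)² = (V_DD − V_GS)/R.
Let x = V_GS − 1.2. Then 15.3 x² + x − 4.46 = 0, giving x = 0.509 V (positive root), so V_GS = 1.71 V.
I_D = (V_DD − V_GS)/R = (5.66 − 1.71) / 33.2 = 0.119 mA.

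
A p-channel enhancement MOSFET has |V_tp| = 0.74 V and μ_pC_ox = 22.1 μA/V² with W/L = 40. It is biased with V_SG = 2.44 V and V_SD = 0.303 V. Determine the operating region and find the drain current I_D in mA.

k_p = μ_pC_ox · (W/L) = 0.884 mA/V².
V_ov = V_SG − |V_tp| = 2.44 − 0.74 = 1.7 V.
Since V_SD = 0.303 V < V_ov = 1.7 V, the device is in the triode region.
I_D = k_p [V_ov · V_SD − ½ V_SD²] = 0.884 × [1.7 × 0.303 − 0.5 × 0.303²] = 0.415 mA.

Triode; I_D = 0.415 mA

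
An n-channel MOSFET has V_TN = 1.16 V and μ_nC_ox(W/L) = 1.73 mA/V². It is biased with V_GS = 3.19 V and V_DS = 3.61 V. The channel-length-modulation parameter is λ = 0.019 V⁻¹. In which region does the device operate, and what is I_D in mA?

V_ov = V_GS − V_TN = 3.19 − 1.16 = 2.03 V.
Since V_DS = 3.61 V ≥ V_ov = 2.03 V, the device is in saturation.
I_D = ½ k_n V_ov² (1 + λ V_DS) = 0.5 × 1.73 × 2.03² × (1 + 0.019 × 3.61) = 3.81 mA.

Saturation; I_D = 3.81 mA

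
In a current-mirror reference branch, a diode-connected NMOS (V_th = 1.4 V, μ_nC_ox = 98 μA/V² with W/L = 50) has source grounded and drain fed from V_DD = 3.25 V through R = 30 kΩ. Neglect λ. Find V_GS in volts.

V_GS = 1.55 V

With gate tied to drain, V_GS = V_DS ≥ V_GS − V_th, so the device is in saturation.
k_n = μ_nC_ox · (W/L) = 4.9 mA/V².
KCL at the drain: ½ k_n (V_GS − V_th)² = (V_DD − V_GS)/R.
Let x = V_GS − 1.4. Then 73.5 x² + x − 1.85 = 0, giving x = 0.152 V (positive root), so V_GS = 1.55 V.
I_D = (V_DD − V_GS)/R = (3.25 − 1.55) / 30 = 0.0566 mA.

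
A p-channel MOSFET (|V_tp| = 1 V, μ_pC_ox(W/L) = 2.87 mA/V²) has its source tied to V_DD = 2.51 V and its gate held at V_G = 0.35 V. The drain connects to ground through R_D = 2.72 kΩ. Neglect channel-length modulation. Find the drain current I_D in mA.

V_SG = V_DD − V_G = 2.51 − 0.35 = 2.16 V, so V_ov = 2.16 − 1 = 1.16 V.
Assume saturation: I_D = ½ k_p V_ov² = 0.5 × 2.87 × 1.16² = 1.93 mA, giving V_SD = V_DD − I_D R_D = 2.51 − 1.93 × 2.72 = -2.74 V.
But -2.74 V < V_ov = 1.16 V, so the device is actually in triode.
In triode I_D = k_p[V_ov V_SD − ½ V_SD²] and I_D = (V_DD − V_SD)/R_D. Equating: 3.9 V_SD² − 10.06 V_SD + 2.51 = 0, giving V_SD = 0.28 V (the root below V_ov).
I_D = (2.51 − 0.28) / 2.72 = 0.82 mA.

I_D = 0.820 mA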